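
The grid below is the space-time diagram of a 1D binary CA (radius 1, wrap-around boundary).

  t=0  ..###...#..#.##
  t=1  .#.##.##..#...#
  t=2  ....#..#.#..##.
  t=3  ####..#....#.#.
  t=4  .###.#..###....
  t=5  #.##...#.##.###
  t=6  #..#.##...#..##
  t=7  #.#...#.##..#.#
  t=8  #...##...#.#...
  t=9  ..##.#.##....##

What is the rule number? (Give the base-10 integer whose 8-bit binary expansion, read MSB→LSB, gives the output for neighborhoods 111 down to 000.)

  ###|#  b7=1 t=0,i=3
  ##.|#  b6=1 t=0,i=4
  #.#|.  b5=0 t=0,i=12
  #..|.  b4=0 t=0,i=0
  .##|.  b3=0 t=0,i=2
  .#.|.  b2=0 t=0,i=8
  ..#|#  b1=1 t=0,i=1
  ...|#  b0=1 t=0,i=6
  bits 11000011 = 195

195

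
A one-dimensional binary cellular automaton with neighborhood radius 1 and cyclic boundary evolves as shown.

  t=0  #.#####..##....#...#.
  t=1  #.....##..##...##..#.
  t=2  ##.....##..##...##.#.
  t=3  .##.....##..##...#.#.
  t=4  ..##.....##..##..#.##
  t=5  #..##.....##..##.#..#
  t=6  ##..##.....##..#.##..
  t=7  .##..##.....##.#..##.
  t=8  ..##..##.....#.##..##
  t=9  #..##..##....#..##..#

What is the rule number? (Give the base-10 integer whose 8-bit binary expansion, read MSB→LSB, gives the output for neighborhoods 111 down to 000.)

84

  nb ###: next=.  (t=0,i=3, bit7=0)
  nb ##.: next=#  (t=0,i=6, bit6=1)
  nb #.#: next=.  (t=0,i=1, bit5=0)
  nb #..: next=#  (t=0,i=7, bit4=1)
  nb .##: next=.  (t=0,i=2, bit3=0)
  nb .#.: next=#  (t=0,i=0, bit2=1)
  nb ..#: next=.  (t=0,i=8, bit1=0)
  nb ...: next=.  (t=0,i=12, bit0=0)
  bits 01010100 = 84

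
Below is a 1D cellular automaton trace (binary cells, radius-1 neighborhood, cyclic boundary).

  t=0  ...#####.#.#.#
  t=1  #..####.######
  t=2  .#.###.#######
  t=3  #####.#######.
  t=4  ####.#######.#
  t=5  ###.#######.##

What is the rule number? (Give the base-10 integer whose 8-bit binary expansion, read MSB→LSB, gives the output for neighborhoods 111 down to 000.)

188

  ### -> #   bit 7 = 1  t=0,i=4
  ##. -> .   bit 6 = 0  t=0,i=7
  #.# -> #   bit 5 = 1  t=0,i=8
  #.. -> #   bit 4 = 1  t=0,i=0
  .## -> #   bit 3 = 1  t=0,i=3
  .#. -> #   bit 2 = 1  t=0,i=9
  ..# -> .   bit 1 = 0  t=0,i=2
  ... -> .   bit 0 = 0  t=0,i=1
  bits 10111100 = 188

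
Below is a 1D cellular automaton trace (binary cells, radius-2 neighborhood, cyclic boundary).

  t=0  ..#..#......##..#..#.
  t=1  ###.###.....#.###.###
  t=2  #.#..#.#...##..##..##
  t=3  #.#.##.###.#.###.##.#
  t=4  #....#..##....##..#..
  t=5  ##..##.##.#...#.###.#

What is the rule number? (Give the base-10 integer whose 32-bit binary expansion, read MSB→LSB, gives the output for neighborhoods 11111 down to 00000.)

  ##### -> #   bit 31 = 1  t=1,i=0
  ####. -> .   bit 30 = 0  t=1,i=1
  ###.# -> #   bit 29 = 1  t=1,i=2
  ###.. -> .   bit 28 = 0  t=1,i=6
  ##.## -> .   bit 27 = 0  t=1,i=3
  ##.#. -> .   bit 26 = 0  t=2,i=1
  ##..# -> #   bit 25 = 1  t=0,i=14
  ##... -> #   bit 24 = 1  t=1,i=7
  #.### -> .   bit 23 = 0  t=1,i=4
  #.##. -> .   bit 22 = 0  t=3,i=4
  #.#.# -> .   bit 21 = 0  t=3,i=2
  #.#.. -> #   bit 20 = 1  t=2,i=2
  #..## -> #   bit 19 = 1  t=2,i=14
  #..#. -> #   bit 18 = 1  t=0,i=4
  #...# -> #   bit 17 = 1  t=0,i=0
  #.... -> .   bit 16 = 0  t=0,i=7
  .#### -> #   bit 15 = 1  t=1,i=19
  .###. -> #   bit 14 = 1  t=1,i=5
  .##.# -> #   bit 13 = 1  t=3,i=0
  .##.. -> .   bit 12 = 0  t=0,i=13
  .#.## -> .   bit 11 = 0  t=1,i=13
  .#.#. -> .   bit 10 = 0  t=2,i=6
  .#..# -> .   bit 9 = 0  t=0,i=3
  .#... -> #   bit 8 = 1  t=0,i=6
  ..### -> .   bit 7 = 0  t=2,i=19
  ..##. -> #   bit 6 = 1  t=0,i=12
  ..#.# -> #   bit 5 = 1  t=1,i=12
  ..#.. -> #   bit 4 = 1  t=0,i=2
  ...## -> .   bit 3 = 0  t=0,i=11
  ...#. -> #   bit 2 = 1  t=0,i=1
  ....# -> .   bit 1 = 0  t=0,i=10
  ..... -> .   bit 0 = 0  t=0,i=8
  bits 10100011000111101110000101110100 = 2736710004

2736710004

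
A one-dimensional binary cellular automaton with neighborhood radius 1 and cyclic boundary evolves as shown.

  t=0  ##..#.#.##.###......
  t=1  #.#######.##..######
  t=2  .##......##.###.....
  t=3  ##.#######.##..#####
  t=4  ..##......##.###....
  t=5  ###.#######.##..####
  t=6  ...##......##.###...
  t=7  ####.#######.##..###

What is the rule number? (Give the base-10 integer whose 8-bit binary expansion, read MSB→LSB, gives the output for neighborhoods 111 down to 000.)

  [7] ### => .  t=0,i=12
  [6] ##. => .  t=0,i=1
  [5] #.# => #  t=0,i=5
  [4] #.. => #  t=0,i=2
  [3] .## => #  t=0,i=0
  [2] .#. => #  t=0,i=4
  [1] ..# => #  t=0,i=3
  [0] ... => #  t=0,i=15
  bits 00111111 = 63

63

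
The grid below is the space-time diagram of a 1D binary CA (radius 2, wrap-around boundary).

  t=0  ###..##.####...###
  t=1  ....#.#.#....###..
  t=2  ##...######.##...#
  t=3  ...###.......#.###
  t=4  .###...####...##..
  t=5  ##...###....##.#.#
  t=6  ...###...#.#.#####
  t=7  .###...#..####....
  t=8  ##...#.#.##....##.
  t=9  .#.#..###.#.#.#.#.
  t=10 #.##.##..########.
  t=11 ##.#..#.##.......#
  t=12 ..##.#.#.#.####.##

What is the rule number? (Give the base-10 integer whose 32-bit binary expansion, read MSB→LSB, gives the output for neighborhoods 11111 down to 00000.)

79642009

  ##### -> .   bit 31 = 0  t=0,i=0
  ####. -> .   bit 30 = 0  t=0,i=1
  ###.# -> .   bit 29 = 0  t=2,i=10
  ###.. -> .   bit 28 = 0  t=0,i=2
  ##.## -> .   bit 27 = 0  t=0,i=7
  ##.#. -> #   bit 26 = 1  t=5,i=14
  ##..# -> .   bit 25 = 0  t=0,i=3
  ##... -> .   bit 24 = 0  t=0,i=12
  #.### -> #   bit 23 = 1  t=0,i=8
  #.##. -> .   bit 22 = 0  t=2,i=12
  #.#.# -> #   bit 21 = 1  t=1,i=6
  #.#.. -> #   bit 20 = 1  t=1,i=8
  #..## -> #   bit 19 = 1  t=0,i=4
  #..#. -> #   bit 18 = 1  t=9,i=0
  #...# -> #   bit 17 = 1  t=0,i=13
  #.... -> #   bit 16 = 1  t=1,i=10
  .#### -> .   bit 15 = 0  t=0,i=9
  .###. -> .   bit 14 = 0  t=1,i=14
  .##.# -> #   bit 13 = 1  t=0,i=6
  .##.. -> #   bit 12 = 1  t=2,i=13
  .#.## -> #   bit 11 = 1  t=3,i=14
  .#.#. -> #   bit 10 = 1  t=1,i=5
  .#..# -> .   bit 9 = 0  t=7,i=8
  .#... -> #   bit 8 = 1  t=1,i=9
  ..### -> #   bit 7 = 1  t=0,i=15
  ..##. -> .   bit 6 = 0  t=0,i=5
  ..#.# -> .   bit 5 = 0  t=1,i=4
  ..#.. -> #   bit 4 = 1  t=7,i=7
  ...## -> #   bit 3 = 1  t=0,i=14
  ...#. -> .   bit 2 = 0  t=1,i=3
  ....# -> .   bit 1 = 0  t=1,i=2
  ..... -> #   bit 0 = 1  t=1,i=0
  bits 00000100101111110011110110011001 = 79642009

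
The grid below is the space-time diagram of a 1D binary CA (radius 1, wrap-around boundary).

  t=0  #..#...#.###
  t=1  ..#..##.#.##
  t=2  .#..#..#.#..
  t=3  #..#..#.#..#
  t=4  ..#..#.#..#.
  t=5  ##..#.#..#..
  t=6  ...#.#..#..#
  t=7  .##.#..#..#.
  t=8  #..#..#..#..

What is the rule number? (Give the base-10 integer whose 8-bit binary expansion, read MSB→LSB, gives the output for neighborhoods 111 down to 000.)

  ###|#  b7=1 t=0,i=10
  ##.|.  b6=0 t=0,i=0
  #.#|#  b5=1 t=0,i=8
  #..|.  b4=0 t=0,i=1
  .##|.  b3=0 t=0,i=9
  .#.|.  b2=0 t=0,i=3
  ..#|#  b1=1 t=0,i=2
  ...|#  b0=1 t=0,i=5
  bits 10100011 = 163

163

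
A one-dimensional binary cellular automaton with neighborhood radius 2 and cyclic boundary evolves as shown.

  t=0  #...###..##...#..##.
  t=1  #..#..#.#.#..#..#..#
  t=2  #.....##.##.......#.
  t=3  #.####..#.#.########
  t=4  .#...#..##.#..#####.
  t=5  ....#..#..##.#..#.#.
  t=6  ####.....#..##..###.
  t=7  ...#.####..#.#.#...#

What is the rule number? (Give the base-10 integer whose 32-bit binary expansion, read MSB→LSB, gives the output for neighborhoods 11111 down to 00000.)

2618891311

  [31] ##### => #  t=3,i=14
  [30] ####. => .  t=3,i=4
  [29] ###.# => .  t=3,i=0
  [28] ###.. => #  t=0,i=6
  [27] ##.## => #  t=2,i=8
  [26] ##.#. => #  t=0,i=19
  [25] ##..# => .  t=0,i=7
  [24] ##... => .  t=0,i=11
  [23] #.### => .  t=3,i=2
  [22] #.##. => .  t=2,i=9
  [21] #.#.# => .  t=1,i=8
  [20] #.#.. => #  t=0,i=0
  [19] #..## => #  t=0,i=8
  [18] #..#. => .  t=1,i=2
  [17] #...# => .  t=0,i=2
  [16] #.... => #  t=2,i=2
  [15] .#### => .  t=3,i=3
  [14] .###. => .  t=0,i=5
  [13] .##.# => .  t=0,i=18
  [12] .##.. => #  t=0,i=10
  [11] .#.## => #  t=3,i=11
  [10] .#.#. => #  t=1,i=7
  [9] .#..# => .  t=0,i=15
  [8] .#... => .  t=0,i=1
  [7] ..### => .  t=0,i=4
  [6] ..##. => .  t=0,i=9
  [5] ..#.# => #  t=1,i=6
  [4] ..#.. => .  t=0,i=14
  [3] ...## => #  t=0,i=3
  [2] ...#. => #  t=0,i=13
  [1] ....# => #  t=2,i=4
  [0] ..... => #  t=2,i=3
  bits 10011100000110010001110000101111 = 2618891311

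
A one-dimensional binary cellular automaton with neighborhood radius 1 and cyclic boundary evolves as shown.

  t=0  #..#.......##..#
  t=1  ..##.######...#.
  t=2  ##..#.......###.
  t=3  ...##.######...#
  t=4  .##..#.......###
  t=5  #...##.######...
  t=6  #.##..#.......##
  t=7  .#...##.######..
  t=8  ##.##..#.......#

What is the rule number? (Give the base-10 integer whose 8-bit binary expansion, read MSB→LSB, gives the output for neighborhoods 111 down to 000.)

39

  [7] ### => .  t=1,i=6
  [6] ##. => .  t=0,i=0
  [5] #.# => #  t=1,i=4
  [4] #.. => .  t=0,i=1
  [3] .## => .  t=0,i=11
  [2] .#. => #  t=0,i=3
  [1] ..# => #  t=0,i=2
  [0] ... => #  t=0,i=5
  bits 00100111 = 39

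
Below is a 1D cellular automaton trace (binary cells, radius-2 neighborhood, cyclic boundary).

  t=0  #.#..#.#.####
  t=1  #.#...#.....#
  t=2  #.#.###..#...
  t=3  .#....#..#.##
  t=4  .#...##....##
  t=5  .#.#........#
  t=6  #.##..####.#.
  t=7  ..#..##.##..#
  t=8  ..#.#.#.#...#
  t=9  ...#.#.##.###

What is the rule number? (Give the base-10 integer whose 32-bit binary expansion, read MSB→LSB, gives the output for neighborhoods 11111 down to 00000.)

1884955797

  nb #####: next=.  (t=0,i=11, bit31=0)
  nb ####.: next=#  (t=0,i=12, bit30=1)
  nb ###.#: next=#  (t=0,i=0, bit29=1)
  nb ###..: next=#  (t=2,i=6, bit28=1)
  nb ##.##: next=.  (t=7,i=7, bit27=0)
  nb ##.#.: next=.  (t=0,i=1, bit26=0)
  nb ##..#: next=.  (t=2,i=7, bit25=0)
  nb ##...: next=.  (t=4,i=7, bit24=0)
  nb #.###: next=.  (t=0,i=9, bit23=0)
  nb #.##.: next=#  (t=3,i=11, bit22=1)
  nb #.#.#: next=.  (t=0,i=7, bit21=0)
  nb #.#..: next=#  (t=0,i=2, bit20=1)
  nb #..##: next=#  (t=6,i=5, bit19=1)
  nb #..#.: next=.  (t=0,i=4, bit18=0)
  nb #...#: next=#  (t=1,i=4, bit17=1)
  nb #....: next=.  (t=1,i=8, bit16=0)
  nb .####: next=.  (t=0,i=10, bit15=0)
  nb .###.: next=.  (t=2,i=5, bit14=0)
  nb .##.#: next=#  (t=1,i=0, bit13=1)
  nb .##..: next=.  (t=4,i=6, bit12=0)
  nb .#.##: next=.  (t=0,i=8, bit11=0)
  nb .#.#.: next=#  (t=0,i=6, bit10=1)
  nb .#..#: next=.  (t=0,i=3, bit9=0)
  nb .#...: next=.  (t=1,i=3, bit8=0)
  nb ..###: next=#  (t=6,i=6, bit7=1)
  nb ..##.: next=.  (t=1,i=12, bit6=0)
  nb ..#.#: next=.  (t=0,i=5, bit5=0)
  nb ..#..: next=#  (t=1,i=6, bit4=1)
  nb ...##: next=.  (t=1,i=11, bit3=0)
  nb ...#.: next=#  (t=1,i=5, bit2=1)
  nb ....#: next=.  (t=1,i=10, bit1=0)
  nb .....: next=#  (t=1,i=9, bit0=1)
  bits 01110000010110100010010010010101 = 1884955797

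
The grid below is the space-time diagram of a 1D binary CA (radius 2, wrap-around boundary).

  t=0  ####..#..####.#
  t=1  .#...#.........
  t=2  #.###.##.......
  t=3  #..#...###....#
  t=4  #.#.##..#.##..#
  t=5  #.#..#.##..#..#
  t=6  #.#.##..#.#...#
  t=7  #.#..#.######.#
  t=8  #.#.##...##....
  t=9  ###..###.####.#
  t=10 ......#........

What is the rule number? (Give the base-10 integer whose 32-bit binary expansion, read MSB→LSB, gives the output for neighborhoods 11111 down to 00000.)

  #####|#  b31=1 t=0,i=1
  ####.|.  b30=0 t=0,i=2
  ###.#|.  b29=0 t=0,i=12
  ###..|.  b28=0 t=0,i=3
  ##.##|.  b27=0 t=0,i=13
  ##.#.|.  b26=0 t=4,i=1
  ##..#|.  b25=0 t=0,i=4
  ##...|#  b24=1 t=2,i=8
  #.###|.  b23=0 t=0,i=14
  #.##.|.  b22=0 t=2,i=6
  #.#.#|#  b21=1 t=4,i=2
  #.#..|#  b20=1 t=5,i=2
  #..##|.  b19=0 t=0,i=8
  #..#.|#  b18=1 t=0,i=5
  #...#|#  b17=1 t=1,i=3
  #....|#  b16=1 t=1,i=7
  .####|.  b15=0 t=0,i=0
  .###.|#  b14=1 t=2,i=3
  .##.#|#  b13=1 t=4,i=0
  .##..|#  b12=1 t=2,i=7
  .#.##|.  b11=0 t=2,i=1
  .#.#.|#  b10=1 t=6,i=9
  .#..#|.  b9=0 t=0,i=7
  .#...|#  b8=1 t=1,i=2
  ..###|.  b7=0 t=0,i=9
  ..##.|#  b6=1 t=3,i=14
  ..#.#|#  b5=1 t=2,i=0
  ..#..|.  b4=0 t=0,i=6
  ...##|.  b3=0 t=3,i=6
  ...#.|#  b2=1 t=1,i=0
  ....#|.  b1=0 t=1,i=14
  .....|.  b0=0 t=1,i=8
  bits 10000001001101110111010101100100 = 2167895396

2167895396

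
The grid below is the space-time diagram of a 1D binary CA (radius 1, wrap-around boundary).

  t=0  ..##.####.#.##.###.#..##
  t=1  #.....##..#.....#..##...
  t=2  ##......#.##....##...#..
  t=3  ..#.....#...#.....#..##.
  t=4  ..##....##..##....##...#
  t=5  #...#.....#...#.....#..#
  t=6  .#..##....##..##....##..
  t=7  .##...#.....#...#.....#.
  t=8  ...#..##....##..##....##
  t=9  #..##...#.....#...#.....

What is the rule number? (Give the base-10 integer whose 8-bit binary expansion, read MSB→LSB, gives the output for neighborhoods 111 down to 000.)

148

  ###|#  b7=1 t=0,i=6
  ##.|.  b6=0 t=0,i=3
  #.#|.  b5=0 t=0,i=4
  #..|#  b4=1 t=0,i=0
  .##|.  b3=0 t=0,i=2
  .#.|#  b2=1 t=0,i=10
  ..#|.  b1=0 t=0,i=1
  ...|.  b0=0 t=1,i=2
  bits 10010100 = 148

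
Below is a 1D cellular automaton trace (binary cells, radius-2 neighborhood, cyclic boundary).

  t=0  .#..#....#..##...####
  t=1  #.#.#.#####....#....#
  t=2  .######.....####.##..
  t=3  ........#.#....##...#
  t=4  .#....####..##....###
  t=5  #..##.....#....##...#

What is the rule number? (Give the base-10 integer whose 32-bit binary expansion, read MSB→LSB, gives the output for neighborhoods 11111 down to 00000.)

782437942

  [31] ##### => .  t=1,i=8
  [30] ####. => .  t=0,i=19
  [29] ###.# => #  t=0,i=20
  [28] ###.. => .  t=1,i=10
  [27] ##.## => #  t=2,i=16
  [26] ##.#. => #  t=0,i=0
  [25] ##..# => #  t=4,i=10
  [24] ##... => .  t=0,i=14
  [23] #.### => #  t=1,i=6
  [22] #.##. => .  t=2,i=17
  [21] #.#.# => #  t=1,i=2
  [20] #.#.. => .  t=0,i=1
  [19] #..## => .  t=0,i=11
  [18] #..#. => .  t=0,i=3
  [17] #...# => #  t=0,i=15
  [16] #.... => #  t=0,i=6
  [15] .#### => .  t=0,i=18
  [14] .###. => .  t=4,i=19
  [13] .##.# => .  t=1,i=0
  [12] .##.. => .  t=0,i=13
  [11] .#.## => #  t=1,i=5
  [10] .#.#. => #  t=1,i=3
  [9] .#..# => #  t=0,i=2
  [8] .#... => .  t=0,i=5
  [7] ..### => .  t=0,i=17
  [6] ..##. => .  t=0,i=12
  [5] ..#.# => #  t=3,i=8
  [4] ..#.. => #  t=0,i=4
  [3] ...## => .  t=0,i=16
  [2] ...#. => #  t=0,i=8
  [1] ....# => #  t=0,i=7
  [0] ..... => .  t=2,i=9
  bits 00101110101000110000111000110110 = 782437942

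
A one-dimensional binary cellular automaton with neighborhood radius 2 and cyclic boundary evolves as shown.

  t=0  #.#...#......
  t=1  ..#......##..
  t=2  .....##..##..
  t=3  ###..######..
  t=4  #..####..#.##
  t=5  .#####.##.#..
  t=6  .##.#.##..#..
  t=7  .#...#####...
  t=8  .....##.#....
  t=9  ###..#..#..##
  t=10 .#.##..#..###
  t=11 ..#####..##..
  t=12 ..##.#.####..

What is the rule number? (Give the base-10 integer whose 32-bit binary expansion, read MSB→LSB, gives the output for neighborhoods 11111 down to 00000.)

1247582401

  #####|.  b31=0 t=3,i=7
  ####.|#  b30=1 t=3,i=9
  ###.#|.  b29=0 t=5,i=5
  ###..|.  b28=0 t=3,i=2
  ##.##|#  b27=1 t=5,i=6
  ##.#.|.  b26=0 t=5,i=9
  ##..#|#  b25=1 t=2,i=7
  ##...|.  b24=0 t=1,i=11
  #.###|.  b23=0 t=4,i=11
  #.##.|#  b22=1 t=5,i=7
  #.#.#|.  b21=0 t=6,i=4
  #.#..|#  b20=1 t=0,i=2
  #..##|#  b19=1 t=2,i=8
  #..#.|#  b18=1 t=4,i=8
  #...#|.  b17=0 t=0,i=4
  #....|.  b16=0 t=0,i=8
  .####|#  b15=1 t=3,i=6
  .###.|.  b14=0 t=3,i=1
  .##.#|.  b13=0 t=5,i=8
  .##..|#  b12=1 t=1,i=10
  .#.##|#  b11=1 t=4,i=10
  .#.#.|.  b10=0 t=0,i=1
  .#..#|.  b9=0 t=9,i=6
  .#...|.  b8=0 t=0,i=3
  ..###|#  b7=1 t=3,i=0
  ..##.|#  b6=1 t=1,i=9
  ..#.#|.  b5=0 t=0,i=0
  ..#..|.  b4=0 t=0,i=6
  ...##|.  b3=0 t=1,i=8
  ...#.|.  b2=0 t=0,i=5
  ....#|.  b1=0 t=0,i=11
  .....|#  b0=1 t=0,i=9
  bits 01001010010111001001100011000001 = 1247582401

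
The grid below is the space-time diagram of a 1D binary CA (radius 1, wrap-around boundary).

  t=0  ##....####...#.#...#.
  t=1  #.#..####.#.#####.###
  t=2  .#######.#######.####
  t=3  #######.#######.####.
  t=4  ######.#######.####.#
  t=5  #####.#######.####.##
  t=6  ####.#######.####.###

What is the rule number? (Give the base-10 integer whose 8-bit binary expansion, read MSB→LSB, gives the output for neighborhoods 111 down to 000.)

  ###|#  b7=1 t=0,i=7
  ##.|.  b6=0 t=0,i=1
  #.#|#  b5=1 t=0,i=14
  #..|#  b4=1 t=0,i=2
  .##|#  b3=1 t=0,i=0
  .#.|#  b2=1 t=0,i=13
  ..#|#  b1=1 t=0,i=5
  ...|.  b0=0 t=0,i=3
  bits 10111110 = 190

190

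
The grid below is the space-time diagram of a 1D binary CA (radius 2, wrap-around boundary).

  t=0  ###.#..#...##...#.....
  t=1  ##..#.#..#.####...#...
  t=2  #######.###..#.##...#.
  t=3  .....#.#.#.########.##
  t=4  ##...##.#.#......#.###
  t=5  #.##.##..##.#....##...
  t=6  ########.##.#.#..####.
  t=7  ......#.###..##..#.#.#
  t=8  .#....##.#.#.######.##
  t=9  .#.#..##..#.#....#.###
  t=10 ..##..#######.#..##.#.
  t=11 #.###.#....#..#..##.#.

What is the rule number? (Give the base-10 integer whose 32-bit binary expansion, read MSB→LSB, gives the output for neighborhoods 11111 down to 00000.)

  ##### -> .   bit 31 = 0  t=2,i=2
  ####. -> #   bit 30 = 1  t=1,i=13
  ###.# -> .   bit 29 = 0  t=0,i=2
  ###.. -> .   bit 28 = 0  t=1,i=14
  ##.## -> #   bit 27 = 1  t=2,i=7
  ##.#. -> .   bit 26 = 0  t=0,i=3
  ##..# -> #   bit 25 = 1  t=1,i=2
  ##... -> #   bit 24 = 1  t=0,i=13
  #.### -> .   bit 23 = 0  t=1,i=11
  #.##. -> #   bit 22 = 1  t=2,i=15
  #.#.# -> .   bit 21 = 0  t=3,i=7
  #.#.. -> #   bit 20 = 1  t=0,i=4
  #..## -> .   bit 19 = 0  t=5,i=8
  #..#. -> #   bit 18 = 1  t=0,i=6
  #...# -> #   bit 17 = 1  t=0,i=9
  #.... -> #   bit 16 = 1  t=0,i=18
  .#### -> .   bit 15 = 0  t=1,i=12
  .###. -> #   bit 14 = 1  t=0,i=1
  .##.# -> #   bit 13 = 1  t=4,i=6
  .##.. -> #   bit 12 = 1  t=0,i=12
  .#.## -> #   bit 11 = 1  t=1,i=10
  .#.#. -> #   bit 10 = 1  t=1,i=5
  .#..# -> .   bit 9 = 0  t=0,i=5
  .#... -> .   bit 8 = 0  t=0,i=8
  ..### -> #   bit 7 = 1  t=0,i=0
  ..##. -> #   bit 6 = 1  t=0,i=11
  ..#.# -> #   bit 5 = 1  t=1,i=4
  ..#.. -> .   bit 4 = 0  t=0,i=7
  ...## -> .   bit 3 = 0  t=0,i=10
  ...#. -> .   bit 2 = 0  t=0,i=15
  ....# -> .   bit 1 = 0  t=0,i=20
  ..... -> .   bit 0 = 0  t=0,i=19
  bits 01001011010101110111110011100000 = 1264024800

1264024800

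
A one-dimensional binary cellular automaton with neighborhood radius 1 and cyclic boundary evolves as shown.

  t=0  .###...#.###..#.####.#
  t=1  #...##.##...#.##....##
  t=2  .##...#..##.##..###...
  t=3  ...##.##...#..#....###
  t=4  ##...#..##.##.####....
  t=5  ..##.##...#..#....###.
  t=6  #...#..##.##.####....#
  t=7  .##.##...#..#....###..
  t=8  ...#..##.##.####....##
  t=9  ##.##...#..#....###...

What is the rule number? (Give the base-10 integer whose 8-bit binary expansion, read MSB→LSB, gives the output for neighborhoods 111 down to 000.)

53

  [7] ### => .  t=0,i=2
  [6] ##. => .  t=0,i=3
  [5] #.# => #  t=0,i=0
  [4] #.. => #  t=0,i=4
  [3] .## => .  t=0,i=1
  [2] .#. => #  t=0,i=7
  [1] ..# => .  t=0,i=6
  [0] ... => #  t=0,i=5
  bits 00110101 = 53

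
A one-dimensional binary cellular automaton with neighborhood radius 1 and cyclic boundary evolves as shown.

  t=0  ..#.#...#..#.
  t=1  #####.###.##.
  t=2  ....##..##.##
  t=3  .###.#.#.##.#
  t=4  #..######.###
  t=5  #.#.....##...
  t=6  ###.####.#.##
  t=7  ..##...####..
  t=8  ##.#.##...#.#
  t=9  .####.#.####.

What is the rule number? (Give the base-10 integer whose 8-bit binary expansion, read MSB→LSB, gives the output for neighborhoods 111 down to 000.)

  ### -> .   bit 7 = 0  t=1,i=1
  ##. -> #   bit 6 = 1  t=1,i=4
  #.# -> #   bit 5 = 1  t=0,i=3
  #.. -> .   bit 4 = 0  t=0,i=5
  .## -> .   bit 3 = 0  t=1,i=0
  .#. -> #   bit 2 = 1  t=0,i=2
  ..# -> #   bit 1 = 1  t=0,i=1
  ... -> #   bit 0 = 1  t=0,i=0
  bits 01100111 = 103

103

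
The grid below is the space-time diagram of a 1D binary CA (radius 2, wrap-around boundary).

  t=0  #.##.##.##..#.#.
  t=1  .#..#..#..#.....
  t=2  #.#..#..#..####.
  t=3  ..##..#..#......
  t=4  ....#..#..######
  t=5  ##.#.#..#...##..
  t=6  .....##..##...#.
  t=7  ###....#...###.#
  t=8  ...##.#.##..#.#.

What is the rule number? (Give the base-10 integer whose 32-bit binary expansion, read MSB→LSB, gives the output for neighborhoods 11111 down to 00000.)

  nb #####: next=#  (t=4,i=12, bit31=1)
  nb ####.: next=.  (t=2,i=13, bit30=0)
  nb ###.#: next=.  (t=2,i=14, bit29=0)
  nb ###..: next=.  (t=4,i=15, bit28=0)
  nb ##.##: next=#  (t=0,i=4, bit27=1)
  nb ##.#.: next=.  (t=2,i=15, bit26=0)
  nb ##..#: next=#  (t=0,i=10, bit25=1)
  nb ##...: next=#  (t=4,i=0, bit24=1)
  nb #.###: next=.  (t=7,i=15, bit23=0)
  nb #.##.: next=.  (t=0,i=2, bit22=0)
  nb #.#.#: next=.  (t=0,i=0, bit21=0)
  nb #.#..: next=#  (t=2,i=2, bit20=1)
  nb #..##: next=.  (t=2,i=10, bit19=0)
  nb #..#.: next=.  (t=0,i=11, bit18=0)
  nb #...#: next=#  (t=5,i=10, bit17=1)
  nb #....: next=#  (t=1,i=12, bit16=1)
  nb .####: next=.  (t=2,i=12, bit15=0)
  nb .###.: next=#  (t=7,i=12, bit14=1)
  nb .##.#: next=.  (t=0,i=3, bit13=0)
  nb .##..: next=.  (t=0,i=9, bit12=0)
  nb .#.##: next=#  (t=0,i=1, bit11=1)
  nb .#.#.: next=.  (t=0,i=13, bit10=0)
  nb .#..#: next=#  (t=1,i=2, bit9=1)
  nb .#...: next=#  (t=1,i=11, bit8=1)
  nb ..###: next=.  (t=2,i=11, bit7=0)
  nb ..##.: next=.  (t=3,i=2, bit6=0)
  nb ..#.#: next=.  (t=0,i=12, bit5=0)
  nb ..#..: next=.  (t=1,i=1, bit4=0)
  nb ...##: next=.  (t=3,i=1, bit3=0)
  nb ...#.: next=#  (t=1,i=0, bit2=1)
  nb ....#: next=.  (t=1,i=15, bit1=0)
  nb .....: next=#  (t=1,i=13, bit0=1)
  bits 10001011000100110100101100000101 = 2333297413

2333297413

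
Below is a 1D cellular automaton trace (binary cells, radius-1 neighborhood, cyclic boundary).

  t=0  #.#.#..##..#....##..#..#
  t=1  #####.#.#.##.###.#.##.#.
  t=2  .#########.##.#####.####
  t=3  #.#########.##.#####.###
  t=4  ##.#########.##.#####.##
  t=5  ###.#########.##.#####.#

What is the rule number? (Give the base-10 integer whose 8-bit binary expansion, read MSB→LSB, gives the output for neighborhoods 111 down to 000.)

  [7] ### => #  t=1,i=1
  [6] ##. => #  t=0,i=0
  [5] #.# => #  t=0,i=1
  [4] #.. => .  t=0,i=5
  [3] .## => .  t=0,i=7
  [2] .#. => #  t=0,i=2
  [1] ..# => #  t=0,i=6
  [0] ... => #  t=0,i=13
  bits 11100111 = 231

231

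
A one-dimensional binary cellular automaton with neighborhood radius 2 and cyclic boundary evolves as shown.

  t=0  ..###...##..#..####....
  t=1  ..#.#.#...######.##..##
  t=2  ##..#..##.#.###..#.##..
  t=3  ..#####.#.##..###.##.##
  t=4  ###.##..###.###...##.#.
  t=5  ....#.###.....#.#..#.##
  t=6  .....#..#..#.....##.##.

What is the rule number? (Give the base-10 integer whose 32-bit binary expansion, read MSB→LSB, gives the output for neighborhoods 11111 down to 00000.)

  #####|#  b31=1 t=1,i=12
  ####.|#  b30=1 t=0,i=17
  ###.#|.  b29=0 t=1,i=15
  ###..|#  b28=1 t=0,i=4
  ##.##|.  b27=0 t=1,i=16
  ##.#.|.  b26=0 t=2,i=9
  ##..#|#  b25=1 t=0,i=10
  ##...|.  b24=0 t=0,i=5
  #.###|.  b23=0 t=2,i=12
  #.##.|#  b22=1 t=1,i=17
  #.#.#|#  b21=1 t=1,i=4
  #.#..|.  b20=0 t=1,i=6
  #..##|#  b19=1 t=0,i=14
  #..#.|#  b18=1 t=0,i=11
  #...#|#  b17=1 t=0,i=6
  #....|.  b16=0 t=0,i=20
  .####|.  b15=0 t=0,i=16
  .###.|.  b14=0 t=0,i=3
  .##.#|#  b13=1 t=2,i=8
  .##..|.  b12=0 t=0,i=9
  .#.##|#  b11=1 t=2,i=11
  .#.#.|.  b10=0 t=1,i=3
  .#..#|#  b9=1 t=0,i=13
  .#...|#  b8=1 t=1,i=7
  ..###|#  b7=1 t=0,i=2
  ..##.|.  b6=0 t=0,i=8
  ..#.#|.  b5=0 t=1,i=2
  ..#..|#  b4=1 t=0,i=12
  ...##|.  b3=0 t=0,i=1
  ...#.|.  b2=0 t=5,i=3
  ....#|.  b1=0 t=0,i=0
  .....|#  b0=1 t=0,i=21
  bits 11010010011011100010101110010001 = 3530435473

3530435473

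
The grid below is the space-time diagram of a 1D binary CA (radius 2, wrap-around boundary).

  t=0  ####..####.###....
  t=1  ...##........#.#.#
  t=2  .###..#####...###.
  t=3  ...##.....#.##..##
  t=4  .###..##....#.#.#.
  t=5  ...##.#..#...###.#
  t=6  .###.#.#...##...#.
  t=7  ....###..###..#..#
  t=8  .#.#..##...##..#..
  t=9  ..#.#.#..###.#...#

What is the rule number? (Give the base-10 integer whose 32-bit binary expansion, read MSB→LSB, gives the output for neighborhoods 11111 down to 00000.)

375588425

  #####|.  b31=0 t=2,i=8
  ####.|.  b30=0 t=0,i=2
  ###.#|.  b29=0 t=0,i=9
  ###..|#  b28=1 t=0,i=3
  ##.##|.  b27=0 t=0,i=10
  ##.#.|#  b26=1 t=5,i=5
  ##..#|#  b25=1 t=0,i=4
  ##...|.  b24=0 t=0,i=14
  #.###|.  b23=0 t=0,i=11
  #.##.|#  b22=1 t=3,i=12
  #.#.#|#  b21=1 t=1,i=15
  #.#..|.  b20=0 t=1,i=17
  #..##|.  b19=0 t=0,i=5
  #..#.|.  b18=0 t=5,i=8
  #...#|#  b17=1 t=1,i=1
  #....|#  b16=1 t=0,i=15
  .####|.  b15=0 t=0,i=1
  .###.|.  b14=0 t=0,i=12
  .##.#|.  b13=0 t=5,i=4
  .##..|.  b12=0 t=1,i=4
  .#.##|.  b11=0 t=3,i=11
  .#.#.|#  b10=1 t=1,i=14
  .#..#|#  b9=1 t=4,i=17
  .#...|.  b8=0 t=1,i=0
  ..###|.  b7=0 t=0,i=0
  ..##.|#  b6=1 t=1,i=3
  ..#.#|.  b5=0 t=1,i=13
  ..#..|.  b4=0 t=5,i=9
  ...##|#  b3=1 t=0,i=17
  ...#.|.  b2=0 t=1,i=12
  ....#|.  b1=0 t=0,i=16
  .....|#  b0=1 t=1,i=7
  bits 00010110011000110000011001001001 = 375588425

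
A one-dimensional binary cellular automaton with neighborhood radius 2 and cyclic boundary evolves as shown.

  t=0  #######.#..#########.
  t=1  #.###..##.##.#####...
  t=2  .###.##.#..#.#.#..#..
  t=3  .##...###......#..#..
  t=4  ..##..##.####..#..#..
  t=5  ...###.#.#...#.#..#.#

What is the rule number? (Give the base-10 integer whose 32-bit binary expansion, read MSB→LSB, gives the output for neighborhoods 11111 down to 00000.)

  nb #####: next=#  (t=0,i=2, bit31=1)
  nb ####.: next=.  (t=0,i=5, bit30=0)
  nb ###.#: next=.  (t=0,i=6, bit29=0)
  nb ###..: next=.  (t=1,i=4, bit28=0)
  nb ##.##: next=.  (t=0,i=20, bit27=0)
  nb ##.#.: next=#  (t=0,i=7, bit26=1)
  nb ##..#: next=#  (t=1,i=5, bit25=1)
  nb ##...: next=#  (t=1,i=18, bit24=1)
  nb #.###: next=#  (t=0,i=0, bit23=1)
  nb #.##.: next=.  (t=1,i=10, bit22=0)
  nb #.#.#: next=.  (t=2,i=13, bit21=0)
  nb #.#..: next=#  (t=0,i=8, bit20=1)
  nb #..##: next=#  (t=0,i=10, bit19=1)
  nb #..#.: next=.  (t=2,i=10, bit18=0)
  nb #...#: next=.  (t=1,i=19, bit17=0)
  nb #....: next=#  (t=3,i=10, bit16=1)
  nb .####: next=.  (t=0,i=1, bit15=0)
  nb .###.: next=#  (t=1,i=3, bit14=1)
  nb .##.#: next=#  (t=1,i=8, bit13=1)
  nb .##..: next=#  (t=3,i=2, bit12=1)
  nb .#.##: next=#  (t=1,i=1, bit11=1)
  nb .#.#.: next=.  (t=2,i=12, bit10=0)
  nb .#..#: next=.  (t=0,i=9, bit9=0)
  nb .#...: next=.  (t=2,i=19, bit8=0)
  nb ..###: next=#  (t=0,i=11, bit7=1)
  nb ..##.: next=.  (t=1,i=7, bit6=0)
  nb ..#.#: next=.  (t=1,i=0, bit5=0)
  nb ..#..: next=#  (t=2,i=18, bit4=1)
  nb ...##: next=.  (t=2,i=0, bit3=0)
  nb ...#.: next=.  (t=1,i=20, bit2=0)
  nb ....#: next=.  (t=3,i=13, bit1=0)
  nb .....: next=#  (t=3,i=11, bit0=1)
  bits 10000111100110010111100010010001 = 2274982033

2274982033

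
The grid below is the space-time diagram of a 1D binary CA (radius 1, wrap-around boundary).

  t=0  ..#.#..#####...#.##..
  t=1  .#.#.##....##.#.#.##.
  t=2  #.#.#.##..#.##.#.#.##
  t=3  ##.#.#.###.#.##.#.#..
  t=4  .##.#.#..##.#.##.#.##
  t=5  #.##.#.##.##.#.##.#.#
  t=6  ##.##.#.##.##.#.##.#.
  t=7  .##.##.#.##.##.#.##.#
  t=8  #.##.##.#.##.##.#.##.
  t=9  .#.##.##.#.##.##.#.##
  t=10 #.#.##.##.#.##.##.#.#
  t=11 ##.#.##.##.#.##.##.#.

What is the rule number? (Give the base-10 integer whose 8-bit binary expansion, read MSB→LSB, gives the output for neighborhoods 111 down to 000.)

  [7] ### => .  t=0,i=8
  [6] ##. => #  t=0,i=11
  [5] #.# => #  t=0,i=3
  [4] #.. => #  t=0,i=5
  [3] .## => .  t=0,i=7
  [2] .#. => .  t=0,i=2
  [1] ..# => #  t=0,i=1
  [0] ... => .  t=0,i=0
  bits 01110010 = 114

114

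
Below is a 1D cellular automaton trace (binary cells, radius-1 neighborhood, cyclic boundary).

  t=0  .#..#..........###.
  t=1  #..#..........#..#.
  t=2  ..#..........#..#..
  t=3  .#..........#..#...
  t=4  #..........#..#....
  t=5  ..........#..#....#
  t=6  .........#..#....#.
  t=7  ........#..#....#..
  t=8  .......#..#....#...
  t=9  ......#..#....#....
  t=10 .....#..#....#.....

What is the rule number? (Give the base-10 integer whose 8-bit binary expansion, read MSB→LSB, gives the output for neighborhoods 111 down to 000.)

  ### -> .   bit 7 = 0  t=0,i=16
  ##. -> #   bit 6 = 1  t=0,i=17
  #.# -> .   bit 5 = 0  t=1,i=18
  #.. -> .   bit 4 = 0  t=0,i=2
  .## -> .   bit 3 = 0  t=0,i=15
  .#. -> .   bit 2 = 0  t=0,i=1
  ..# -> #   bit 1 = 1  t=0,i=0
  ... -> .   bit 0 = 0  t=0,i=6
  bits 01000010 = 66

66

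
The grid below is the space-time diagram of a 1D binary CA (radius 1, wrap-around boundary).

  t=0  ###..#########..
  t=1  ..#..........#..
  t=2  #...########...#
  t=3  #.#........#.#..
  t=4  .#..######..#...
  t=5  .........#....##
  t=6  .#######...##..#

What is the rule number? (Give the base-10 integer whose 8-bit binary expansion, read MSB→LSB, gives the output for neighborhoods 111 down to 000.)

97

  [7] ### => .  t=0,i=1
  [6] ##. => #  t=0,i=2
  [5] #.# => #  t=3,i=1
  [4] #.. => .  t=0,i=3
  [3] .## => .  t=0,i=0
  [2] .#. => .  t=1,i=2
  [1] ..# => .  t=0,i=4
  [0] ... => #  t=1,i=0
  bits 01100001 = 97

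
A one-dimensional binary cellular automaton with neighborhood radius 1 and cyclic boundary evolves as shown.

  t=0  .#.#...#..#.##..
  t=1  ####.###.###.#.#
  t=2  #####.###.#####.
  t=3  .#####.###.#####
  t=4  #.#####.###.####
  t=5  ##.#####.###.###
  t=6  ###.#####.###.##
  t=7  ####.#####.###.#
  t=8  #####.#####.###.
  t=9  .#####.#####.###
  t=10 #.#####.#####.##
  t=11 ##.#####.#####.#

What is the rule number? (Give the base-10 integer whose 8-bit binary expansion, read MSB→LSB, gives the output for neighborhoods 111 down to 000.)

231

  [7] ### => #  t=1,i=0
  [6] ##. => #  t=0,i=13
  [5] #.# => #  t=0,i=2
  [4] #.. => .  t=0,i=4
  [3] .## => .  t=0,i=12
  [2] .#. => #  t=0,i=1
  [1] ..# => #  t=0,i=0
  [0] ... => #  t=0,i=5
  bits 11100111 = 231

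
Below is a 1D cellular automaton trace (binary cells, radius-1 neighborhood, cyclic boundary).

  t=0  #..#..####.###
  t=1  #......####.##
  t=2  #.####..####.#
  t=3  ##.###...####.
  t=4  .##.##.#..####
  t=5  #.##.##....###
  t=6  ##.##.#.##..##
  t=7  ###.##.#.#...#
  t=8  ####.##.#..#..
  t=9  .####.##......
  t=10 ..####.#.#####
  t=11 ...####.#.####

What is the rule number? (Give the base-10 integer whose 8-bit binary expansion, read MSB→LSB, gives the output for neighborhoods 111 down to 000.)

  nb ###: next=#  (t=0,i=7, bit7=1)
  nb ##.: next=#  (t=0,i=0, bit6=1)
  nb #.#: next=#  (t=0,i=10, bit5=1)
  nb #..: next=.  (t=0,i=1, bit4=0)
  nb .##: next=.  (t=0,i=6, bit3=0)
  nb .#.: next=.  (t=0,i=3, bit2=0)
  nb ..#: next=.  (t=0,i=2, bit1=0)
  nb ...: next=#  (t=1,i=2, bit0=1)
  bits 11100001 = 225

225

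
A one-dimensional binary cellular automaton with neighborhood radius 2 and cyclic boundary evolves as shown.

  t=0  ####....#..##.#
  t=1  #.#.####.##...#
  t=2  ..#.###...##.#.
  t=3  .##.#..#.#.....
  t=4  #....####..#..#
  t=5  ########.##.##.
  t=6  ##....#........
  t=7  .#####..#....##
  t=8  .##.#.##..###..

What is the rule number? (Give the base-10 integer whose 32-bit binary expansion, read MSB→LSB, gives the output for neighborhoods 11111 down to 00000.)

1135449774

  #####|.  b31=0 t=0,i=1
  ####.|#  b30=1 t=0,i=2
  ###.#|.  b29=0 t=1,i=7
  ###..|.  b28=0 t=0,i=3
  ##.##|.  b27=0 t=0,i=13
  ##.#.|.  b26=0 t=1,i=1
  ##..#|#  b25=1 t=4,i=9
  ##...|#  b24=1 t=0,i=4
  #.###|#  b23=1 t=0,i=14
  #.##.|.  b22=0 t=1,i=9
  #.#.#|#  b21=1 t=1,i=2
  #.#..|.  b20=0 t=2,i=13
  #..##|#  b19=1 t=0,i=10
  #..#.|#  b18=1 t=3,i=6
  #...#|.  b17=0 t=1,i=12
  #....|#  b16=1 t=0,i=5
  .####|#  b15=1 t=0,i=0
  .###.|.  b14=0 t=2,i=5
  .##.#|.  b13=0 t=0,i=12
  .##..|#  b12=1 t=1,i=10
  .#.##|.  b11=0 t=1,i=3
  .#.#.|#  b10=1 t=3,i=8
  .#..#|#  b9=1 t=0,i=9
  .#...|.  b8=0 t=2,i=14
  ..###|#  b7=1 t=4,i=5
  ..##.|.  b6=0 t=0,i=11
  ..#.#|#  b5=1 t=2,i=2
  ..#..|.  b4=0 t=0,i=8
  ...##|#  b3=1 t=1,i=13
  ...#.|#  b2=1 t=0,i=7
  ....#|#  b1=1 t=0,i=6
  .....|.  b0=0 t=3,i=12
  bits 01000011101011011001011010101110 = 1135449774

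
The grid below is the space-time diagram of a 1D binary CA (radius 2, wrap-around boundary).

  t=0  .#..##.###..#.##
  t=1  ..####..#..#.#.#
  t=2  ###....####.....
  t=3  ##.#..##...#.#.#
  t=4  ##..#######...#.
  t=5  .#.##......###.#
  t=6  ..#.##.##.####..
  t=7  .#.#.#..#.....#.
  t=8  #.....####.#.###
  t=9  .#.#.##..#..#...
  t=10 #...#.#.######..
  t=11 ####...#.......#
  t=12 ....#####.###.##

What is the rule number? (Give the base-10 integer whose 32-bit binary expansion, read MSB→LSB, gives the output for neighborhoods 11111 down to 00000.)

  nb #####: next=.  (t=4,i=6, bit31=0)
  nb ####.: next=.  (t=1,i=4, bit30=0)
  nb ###.#: next=#  (t=3,i=1, bit29=1)
  nb ###..: next=.  (t=0,i=9, bit28=0)
  nb ##.##: next=.  (t=0,i=6, bit27=0)
  nb ##.#.: next=.  (t=0,i=0, bit26=0)
  nb ##..#: next=.  (t=0,i=10, bit25=0)
  nb ##...: next=#  (t=2,i=3, bit24=1)
  nb #.###: next=.  (t=0,i=7, bit23=0)
  nb #.##.: next=.  (t=0,i=14, bit22=0)
  nb #.#.#: next=.  (t=1,i=13, bit21=0)
  nb #.#..: next=.  (t=0,i=1, bit20=0)
  nb #..##: next=#  (t=0,i=3, bit19=1)
  nb #..#.: next=#  (t=0,i=11, bit18=1)
  nb #...#: next=#  (t=3,i=9, bit17=1)
  nb #....: next=.  (t=2,i=4, bit16=0)
  nb .####: next=.  (t=1,i=3, bit15=0)
  nb .###.: next=#  (t=0,i=8, bit14=1)
  nb .##.#: next=#  (t=0,i=5, bit13=1)
  nb .##..: next=#  (t=3,i=7, bit12=1)
  nb .#.##: next=#  (t=0,i=13, bit11=1)
  nb .#.#.: next=.  (t=1,i=12, bit10=0)
  nb .#..#: next=#  (t=0,i=2, bit9=1)
  nb .#...: next=#  (t=7,i=9, bit8=1)
  nb ..###: next=#  (t=1,i=2, bit7=1)
  nb ..##.: next=#  (t=0,i=4, bit6=1)
  nb ..#.#: next=.  (t=0,i=12, bit5=0)
  nb ..#..: next=#  (t=1,i=8, bit4=1)
  nb ...##: next=#  (t=2,i=6, bit3=1)
  nb ...#.: next=#  (t=3,i=10, bit2=1)
  nb ....#: next=.  (t=2,i=5, bit1=0)
  nb .....: next=#  (t=2,i=13, bit0=1)
  bits 00100001000011100111101111011101 = 554597341

554597341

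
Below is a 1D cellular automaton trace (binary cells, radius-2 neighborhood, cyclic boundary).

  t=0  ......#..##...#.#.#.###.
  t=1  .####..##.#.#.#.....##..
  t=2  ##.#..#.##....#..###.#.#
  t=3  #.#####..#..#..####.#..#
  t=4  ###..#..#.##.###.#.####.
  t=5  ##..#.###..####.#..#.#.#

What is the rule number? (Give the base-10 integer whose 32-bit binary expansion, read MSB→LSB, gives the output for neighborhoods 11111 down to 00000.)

  #####|.  b31=0 t=3,i=4
  ####.|#  b30=1 t=1,i=3
  ###.#|.  b29=0 t=2,i=1
  ###..|.  b28=0 t=0,i=22
  ##.##|#  b27=1 t=3,i=1
  ##.#.|#  b26=1 t=1,i=9
  ##..#|.  b25=0 t=1,i=5
  ##...|.  b24=0 t=0,i=11
  #.###|#  b23=1 t=0,i=20
  #.##.|.  b22=0 t=2,i=8
  #.#.#|.  b21=0 t=0,i=16
  #.#..|#  b20=1 t=1,i=14
  #..##|#  b19=1 t=0,i=8
  #..#.|#  b18=1 t=2,i=5
  #...#|#  b17=1 t=0,i=12
  #....|.  b16=0 t=0,i=0
  .####|.  b15=0 t=1,i=2
  .###.|#  b14=1 t=0,i=21
  .##.#|#  b13=1 t=1,i=8
  .##..|#  b12=1 t=0,i=10
  .#.##|.  b11=0 t=0,i=19
  .#.#.|.  b10=0 t=0,i=15
  .#..#|#  b9=1 t=0,i=7
  .#...|.  b8=0 t=1,i=15
  ..###|#  b7=1 t=1,i=1
  ..##.|.  b6=0 t=0,i=9
  ..#.#|#  b5=1 t=0,i=14
  ..#..|.  b4=0 t=0,i=6
  ...##|#  b3=1 t=1,i=0
  ...#.|.  b2=0 t=0,i=5
  ....#|#  b1=1 t=0,i=4
  .....|#  b0=1 t=0,i=1
  bits 01001100100111100111001010101011 = 1285452459

1285452459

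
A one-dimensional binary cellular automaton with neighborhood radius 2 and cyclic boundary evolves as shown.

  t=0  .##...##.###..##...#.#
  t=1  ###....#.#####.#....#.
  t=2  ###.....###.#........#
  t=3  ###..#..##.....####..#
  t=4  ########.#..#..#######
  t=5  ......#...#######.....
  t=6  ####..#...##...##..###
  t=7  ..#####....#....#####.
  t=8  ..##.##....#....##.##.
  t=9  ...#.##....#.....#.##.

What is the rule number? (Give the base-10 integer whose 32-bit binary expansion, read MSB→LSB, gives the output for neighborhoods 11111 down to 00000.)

1389166225

  #####|.  b31=0 t=1,i=11
  ####.|#  b30=1 t=1,i=12
  ###.#|.  b29=0 t=1,i=13
  ###..|#  b28=1 t=0,i=11
  ##.##|.  b27=0 t=0,i=8
  ##.#.|.  b26=0 t=1,i=14
  ##..#|#  b25=1 t=0,i=12
  ##...|.  b24=0 t=0,i=3
  #.###|#  b23=1 t=0,i=9
  #.##.|#  b22=1 t=0,i=1
  #.#.#|.  b21=0 t=0,i=21
  #.#..|.  b20=0 t=1,i=15
  #..##|#  b19=1 t=0,i=13
  #..#.|#  b18=1 t=3,i=4
  #...#|.  b17=0 t=0,i=4
  #....|.  b16=0 t=1,i=4
  .####|#  b15=1 t=1,i=10
  .###.|#  b14=1 t=0,i=10
  .##.#|#  b13=1 t=0,i=7
  .##..|#  b12=1 t=0,i=2
  .#.##|#  b11=1 t=0,i=0
  .#.#.|#  b10=1 t=0,i=20
  .#..#|#  b9=1 t=3,i=6
  .#...|.  b8=0 t=1,i=16
  ..###|#  b7=1 t=2,i=8
  ..##.|.  b6=0 t=0,i=6
  ..#.#|.  b5=0 t=0,i=19
  ..#..|#  b4=1 t=3,i=5
  ...##|.  b3=0 t=0,i=5
  ...#.|.  b2=0 t=0,i=18
  ....#|.  b1=0 t=1,i=5
  .....|#  b0=1 t=2,i=5
  bits 01010010110011001111111010010001 = 1389166225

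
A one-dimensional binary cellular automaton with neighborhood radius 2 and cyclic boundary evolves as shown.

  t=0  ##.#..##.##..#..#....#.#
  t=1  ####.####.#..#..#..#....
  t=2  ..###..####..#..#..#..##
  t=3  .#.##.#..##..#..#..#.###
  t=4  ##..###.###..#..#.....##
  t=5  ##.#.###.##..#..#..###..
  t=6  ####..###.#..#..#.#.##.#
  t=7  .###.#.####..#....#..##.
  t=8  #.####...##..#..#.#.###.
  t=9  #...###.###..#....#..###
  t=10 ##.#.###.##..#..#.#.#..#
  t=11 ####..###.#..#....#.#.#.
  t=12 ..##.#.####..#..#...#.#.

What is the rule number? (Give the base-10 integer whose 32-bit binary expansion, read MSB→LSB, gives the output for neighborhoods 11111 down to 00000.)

  nb #####: next=#  (t=6,i=1, bit31=1)
  nb ####.: next=#  (t=1,i=2, bit30=1)
  nb ###.#: next=#  (t=0,i=1, bit29=1)
  nb ###..: next=#  (t=2,i=4, bit28=1)
  nb ##.##: next=#  (t=0,i=8, bit27=1)
  nb ##.#.: next=#  (t=0,i=2, bit26=1)
  nb ##..#: next=.  (t=0,i=11, bit25=0)
  nb ##...: next=#  (t=8,i=6, bit24=1)
  nb #.###: next=.  (t=0,i=23, bit23=0)
  nb #.##.: next=.  (t=0,i=9, bit22=0)
  nb #.#.#: next=#  (t=3,i=1, bit21=1)
  nb #.#..: next=#  (t=0,i=3, bit20=1)
  nb #..##: next=#  (t=0,i=5, bit19=1)
  nb #..#.: next=.  (t=0,i=12, bit18=0)
  nb #...#: next=.  (t=8,i=7, bit17=0)
  nb #....: next=.  (t=0,i=18, bit16=0)
  nb .####: next=.  (t=1,i=1, bit15=0)
  nb .###.: next=#  (t=0,i=0, bit14=1)
  nb .##.#: next=#  (t=0,i=7, bit13=1)
  nb .##..: next=#  (t=0,i=10, bit12=1)
  nb .#.##: next=.  (t=0,i=22, bit11=0)
  nb .#.#.: next=.  (t=6,i=17, bit10=0)
  nb .#..#: next=.  (t=0,i=4, bit9=0)
  nb .#...: next=.  (t=0,i=17, bit8=0)
  nb ..###: next=.  (t=1,i=0, bit7=0)
  nb ..##.: next=#  (t=0,i=6, bit6=1)
  nb ..#.#: next=.  (t=0,i=21, bit5=0)
  nb ..#..: next=#  (t=0,i=13, bit4=1)
  nb ...##: next=#  (t=1,i=23, bit3=1)
  nb ...#.: next=.  (t=0,i=20, bit2=0)
  nb ....#: next=#  (t=0,i=19, bit1=1)
  nb .....: next=#  (t=4,i=19, bit0=1)
  bits 11111101001110000111000001011011 = 4248334427

4248334427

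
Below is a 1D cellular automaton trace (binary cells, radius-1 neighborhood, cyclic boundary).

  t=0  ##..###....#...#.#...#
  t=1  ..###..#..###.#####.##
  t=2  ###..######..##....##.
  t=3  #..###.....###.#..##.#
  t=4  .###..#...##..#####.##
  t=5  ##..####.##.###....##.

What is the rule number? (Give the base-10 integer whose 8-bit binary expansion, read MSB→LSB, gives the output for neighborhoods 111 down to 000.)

  ### -> .   bit 7 = 0  t=0,i=0
  ##. -> .   bit 6 = 0  t=0,i=1
  #.# -> #   bit 5 = 1  t=0,i=16
  #.. -> #   bit 4 = 1  t=0,i=2
  .## -> #   bit 3 = 1  t=0,i=4
  .#. -> #   bit 2 = 1  t=0,i=11
  ..# -> #   bit 1 = 1  t=0,i=3
  ... -> .   bit 0 = 0  t=0,i=8
  bits 00111110 = 62

62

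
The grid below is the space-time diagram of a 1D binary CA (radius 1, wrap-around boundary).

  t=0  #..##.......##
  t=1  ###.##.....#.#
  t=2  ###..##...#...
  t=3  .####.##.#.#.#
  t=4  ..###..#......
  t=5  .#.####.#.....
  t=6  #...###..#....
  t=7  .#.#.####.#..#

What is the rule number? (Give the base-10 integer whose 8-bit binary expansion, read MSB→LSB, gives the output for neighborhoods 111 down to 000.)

210

  [7] ### => #  t=0,i=13
  [6] ##. => #  t=0,i=0
  [5] #.# => .  t=1,i=3
  [4] #.. => #  t=0,i=1
  [3] .## => .  t=0,i=3
  [2] .#. => .  t=1,i=11
  [1] ..# => #  t=0,i=2
  [0] ... => .  t=0,i=6
  bits 11010010 = 210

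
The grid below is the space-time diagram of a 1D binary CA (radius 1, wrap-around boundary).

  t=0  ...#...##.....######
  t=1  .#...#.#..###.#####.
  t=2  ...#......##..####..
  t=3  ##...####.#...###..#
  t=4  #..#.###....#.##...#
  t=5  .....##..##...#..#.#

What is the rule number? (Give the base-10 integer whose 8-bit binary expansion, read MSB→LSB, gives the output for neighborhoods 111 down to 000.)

  nb ###: next=#  (t=0,i=15, bit7=1)
  nb ##.: next=.  (t=0,i=8, bit6=0)
  nb #.#: next=.  (t=1,i=6, bit5=0)
  nb #..: next=.  (t=0,i=0, bit4=0)
  nb .##: next=#  (t=0,i=7, bit3=1)
  nb .#.: next=.  (t=0,i=3, bit2=0)
  nb ..#: next=.  (t=0,i=2, bit1=0)
  nb ...: next=#  (t=0,i=1, bit0=1)
  bits 10001001 = 137

137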